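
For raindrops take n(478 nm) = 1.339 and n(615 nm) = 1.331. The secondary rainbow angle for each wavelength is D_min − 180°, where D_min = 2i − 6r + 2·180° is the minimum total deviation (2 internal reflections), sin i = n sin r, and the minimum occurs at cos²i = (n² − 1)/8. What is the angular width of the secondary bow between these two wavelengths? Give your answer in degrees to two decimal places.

2.09°

At 478 nm (n = 1.339): cos²i = 0.09912 → i = 71.650°, r = 45.141°, D_min = 232.451°, rainbow angle = 52.451°.
At 615 nm (n = 1.331): cos²i = 0.09645 → i = 71.907°, r = 45.575°, D_min = 230.365°, rainbow angle = 50.365°.
Angular width = |52.451° − 50.365°| = 2.086°.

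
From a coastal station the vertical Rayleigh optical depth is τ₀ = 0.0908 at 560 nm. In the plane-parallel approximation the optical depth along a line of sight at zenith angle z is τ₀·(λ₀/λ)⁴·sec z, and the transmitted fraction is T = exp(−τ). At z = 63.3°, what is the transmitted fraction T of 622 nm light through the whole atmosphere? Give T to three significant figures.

sec 63.3° = 2.2256.
τ = 0.0908 × (560/622)⁴ × 2.2256 = 0.0908 × 0.6570 × 2.2256 = 0.1328.
T = exp(−0.1328) = 0.8757.

0.876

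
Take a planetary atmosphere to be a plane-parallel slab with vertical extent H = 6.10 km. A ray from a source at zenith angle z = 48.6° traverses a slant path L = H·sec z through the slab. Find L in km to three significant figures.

9.22 km

sec z = 1/cos 48.6° = 1.5121.
L = 6.10 × 1.5121 = 9.224 km.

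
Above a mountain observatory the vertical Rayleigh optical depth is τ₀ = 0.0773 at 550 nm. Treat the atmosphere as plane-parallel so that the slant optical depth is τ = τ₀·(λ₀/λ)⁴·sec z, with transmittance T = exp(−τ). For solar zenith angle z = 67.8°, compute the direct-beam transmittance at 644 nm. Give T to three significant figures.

0.897

sec 67.8° = 2.6466.
τ = 0.0773 × (550/644)⁴ × 2.6466 = 0.0773 × 0.5320 × 2.6466 = 0.1088.
T = exp(−0.1088) = 0.8969.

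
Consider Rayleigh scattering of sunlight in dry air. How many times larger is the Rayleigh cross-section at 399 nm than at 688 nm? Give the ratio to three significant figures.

Rayleigh scattering ∝ λ⁻⁴, so the ratio of coefficients is the inverse fourth power of the wavelength ratio.
σ(399)/σ(688) = (688/399)⁴ = (1.7243)⁴ = 8.84.

8.84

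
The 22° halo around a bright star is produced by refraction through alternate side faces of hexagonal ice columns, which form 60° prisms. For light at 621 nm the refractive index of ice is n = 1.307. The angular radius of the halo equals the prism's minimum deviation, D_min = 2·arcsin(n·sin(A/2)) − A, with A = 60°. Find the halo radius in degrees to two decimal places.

21.61°

n·sin(A/2) = 1.307 × sin 30° = 1.307 × 0.5000 = 0.6535.
D_min = 2·arcsin(0.6535) − 60° = 2 × 40.806° − 60° = 21.612°.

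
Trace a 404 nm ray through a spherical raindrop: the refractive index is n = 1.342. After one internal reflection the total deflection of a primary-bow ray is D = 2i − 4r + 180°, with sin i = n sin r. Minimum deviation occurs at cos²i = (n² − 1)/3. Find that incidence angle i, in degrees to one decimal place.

cos²i = (1.342² − 1)/3 = (1.80096 − 1)/3 = 0.26699.
cos i = 0.51671, so i = 58.888°.

58.9°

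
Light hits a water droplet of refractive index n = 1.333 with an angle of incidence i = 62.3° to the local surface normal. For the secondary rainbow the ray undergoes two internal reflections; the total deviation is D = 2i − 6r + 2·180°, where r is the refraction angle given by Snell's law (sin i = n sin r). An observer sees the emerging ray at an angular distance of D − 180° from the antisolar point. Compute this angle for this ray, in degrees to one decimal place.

54.9°

sin r = sin 62.3° / 1.333 = 0.8854/1.333 = 0.6642; r = 41.62°.
D = 2·62.3° − 6·41.62° + 2·180° = 124.60° − 249.73° + 360° = 234.87°.
Angle from antisolar point = D − 180° = 54.87°.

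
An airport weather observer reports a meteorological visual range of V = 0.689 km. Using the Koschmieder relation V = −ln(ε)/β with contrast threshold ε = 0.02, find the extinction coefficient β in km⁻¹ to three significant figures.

5.68 km⁻¹

β = −ln(0.02) / V = 3.912 / 0.689 = 5.6778 km⁻¹.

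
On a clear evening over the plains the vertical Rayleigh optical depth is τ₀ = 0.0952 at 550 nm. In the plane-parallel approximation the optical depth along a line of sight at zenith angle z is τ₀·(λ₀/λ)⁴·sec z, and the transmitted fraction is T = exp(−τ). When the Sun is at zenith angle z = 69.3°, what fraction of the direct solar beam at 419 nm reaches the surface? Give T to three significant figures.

0.450

sec 69.3° = 2.8291.
τ = 0.0952 × (550/419)⁴ × 2.8291 = 0.0952 × 2.9689 × 2.8291 = 0.7996.
T = exp(−0.7996) = 0.4495.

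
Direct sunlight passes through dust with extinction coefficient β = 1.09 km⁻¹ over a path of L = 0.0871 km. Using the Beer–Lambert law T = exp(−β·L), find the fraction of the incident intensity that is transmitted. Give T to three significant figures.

0.909

τ = β·L = 1.09 × 0.0871 = 0.0949.
T = exp(−0.0949) = 0.9094.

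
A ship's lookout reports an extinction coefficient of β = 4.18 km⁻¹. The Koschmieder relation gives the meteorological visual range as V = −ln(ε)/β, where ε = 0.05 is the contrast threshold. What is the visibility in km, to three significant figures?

0.717 km

V = −ln(0.05) / 4.18 = 2.996 / 4.18 = 0.7167 km.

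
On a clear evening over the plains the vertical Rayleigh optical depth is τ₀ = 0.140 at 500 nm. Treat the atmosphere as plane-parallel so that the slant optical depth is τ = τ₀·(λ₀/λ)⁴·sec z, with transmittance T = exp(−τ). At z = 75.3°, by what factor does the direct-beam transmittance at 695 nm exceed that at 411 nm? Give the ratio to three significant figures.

Airmass: sec 75.3° = 3.9408.
τ(695 nm) = 0.140 × (500/695)⁴ × 3.9408 = 0.140 × 0.2679 × 3.9408 = 0.1478.
τ(411 nm) = 0.140 × (500/411)⁴ × 3.9408 = 0.140 × 2.1903 × 3.9408 = 1.2084.
T(695)/T(411) = exp(τ_B − τ_A) = exp(1.0606) = 2.8882.

2.89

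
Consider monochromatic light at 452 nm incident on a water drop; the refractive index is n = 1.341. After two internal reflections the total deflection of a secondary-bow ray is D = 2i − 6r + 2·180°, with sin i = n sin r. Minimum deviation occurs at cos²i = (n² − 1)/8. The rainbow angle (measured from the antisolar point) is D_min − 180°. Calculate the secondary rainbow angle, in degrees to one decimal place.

cos²i = (1.79828 − 1)/8 = 0.09979; i = arccos(0.31589) = 71.586°.
sin r = sin 71.586°/1.341 = 0.70753; r = 45.034°.
D_min = 2·71.586° − 6·45.034° + 360° = 232.966°.
Rainbow angle = D_min − 180° = 52.966°.

53.0°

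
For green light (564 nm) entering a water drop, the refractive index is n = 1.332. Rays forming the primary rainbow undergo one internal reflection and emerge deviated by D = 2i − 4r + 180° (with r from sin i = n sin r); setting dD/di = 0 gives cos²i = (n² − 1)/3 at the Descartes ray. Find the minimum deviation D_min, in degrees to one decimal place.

cos²i = (1.77422 − 1)/3 = 0.25807; i = arccos(0.50801) = 59.469°.
sin r = sin 59.469°/1.332 = 0.64666; r = 40.290°.
D_min = 2·59.469° − 4·40.290° + 180° = 137.776°.

137.8°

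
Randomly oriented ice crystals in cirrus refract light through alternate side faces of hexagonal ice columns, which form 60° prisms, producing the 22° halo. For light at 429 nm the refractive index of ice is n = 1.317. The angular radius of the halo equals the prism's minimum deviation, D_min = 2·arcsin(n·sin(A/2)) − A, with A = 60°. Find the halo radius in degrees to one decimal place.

22.4°

n·sin(A/2) = 1.317 × sin 30° = 1.317 × 0.5000 = 0.6585.
D_min = 2·arcsin(0.6585) − 60° = 2 × 41.186° − 60° = 22.371°.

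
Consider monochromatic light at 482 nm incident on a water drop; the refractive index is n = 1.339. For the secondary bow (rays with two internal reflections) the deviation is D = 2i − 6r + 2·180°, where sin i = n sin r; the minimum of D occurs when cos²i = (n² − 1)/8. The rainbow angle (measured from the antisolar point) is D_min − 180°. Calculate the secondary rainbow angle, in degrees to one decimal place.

52.5°

cos²i = (1.79292 − 1)/8 = 0.09912; i = arccos(0.31483) = 71.650°.
sin r = sin 71.650°/1.339 = 0.70885; r = 45.141°.
D_min = 2·71.650° − 6·45.141° + 360° = 232.451°.
Rainbow angle = D_min − 180° = 52.451°.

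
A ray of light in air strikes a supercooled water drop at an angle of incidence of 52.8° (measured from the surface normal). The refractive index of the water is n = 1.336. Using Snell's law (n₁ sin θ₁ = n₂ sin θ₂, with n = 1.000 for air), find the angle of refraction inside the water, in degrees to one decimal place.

Snell: sin θ_r = sin θ_i / n = sin 52.8° / 1.336 = 0.7965 / 1.336 = 0.5962.
θ_r = arcsin(0.5962) = 36.60°.

36.6°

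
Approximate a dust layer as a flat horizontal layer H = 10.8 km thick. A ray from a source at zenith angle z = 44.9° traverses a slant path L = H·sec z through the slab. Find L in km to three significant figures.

15.2 km

sec z = 1/cos 44.9° = 1.4118.
L = 10.8 × 1.4118 = 15.247 km.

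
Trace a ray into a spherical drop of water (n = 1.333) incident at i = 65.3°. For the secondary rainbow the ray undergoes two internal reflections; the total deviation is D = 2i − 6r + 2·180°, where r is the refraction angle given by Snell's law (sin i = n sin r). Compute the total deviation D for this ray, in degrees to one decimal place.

232.8°

sin r = sin 65.3° / 1.333 = 0.9085/1.333 = 0.6816; r = 42.97°.
D = 2·65.3° − 6·42.97° + 2·180° = 130.60° − 257.79° + 360° = 232.81°.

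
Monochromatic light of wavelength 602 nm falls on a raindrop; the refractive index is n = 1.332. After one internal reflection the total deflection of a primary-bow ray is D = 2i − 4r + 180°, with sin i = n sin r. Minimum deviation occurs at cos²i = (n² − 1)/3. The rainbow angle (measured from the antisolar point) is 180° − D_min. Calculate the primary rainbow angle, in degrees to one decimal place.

42.2°

cos²i = (1.77422 − 1)/3 = 0.25807; i = arccos(0.50801) = 59.469°.
sin r = sin 59.469°/1.332 = 0.64666; r = 40.290°.
D_min = 2·59.469° − 4·40.290° + 180° = 137.776°.
Rainbow angle = 180° − D_min = 42.224°.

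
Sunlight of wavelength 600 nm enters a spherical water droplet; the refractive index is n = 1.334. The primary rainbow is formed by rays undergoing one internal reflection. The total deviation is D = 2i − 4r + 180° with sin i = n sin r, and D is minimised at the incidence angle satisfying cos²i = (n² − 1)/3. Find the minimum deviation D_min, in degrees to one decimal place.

138.1°

cos²i = (1.77956 − 1)/3 = 0.25985; i = arccos(0.50976) = 59.352°.
sin r = sin 59.352°/1.334 = 0.64492; r = 40.159°.
D_min = 2·59.352° − 4·40.159° + 180° = 138.067°.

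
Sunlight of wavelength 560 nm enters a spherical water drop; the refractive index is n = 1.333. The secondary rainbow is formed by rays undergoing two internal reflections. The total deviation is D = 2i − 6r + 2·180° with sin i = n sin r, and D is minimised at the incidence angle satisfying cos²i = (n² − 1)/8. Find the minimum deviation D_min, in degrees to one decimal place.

cos²i = (1.77689 − 1)/8 = 0.09711; i = arccos(0.31163) = 71.843°.
sin r = sin 71.843°/1.333 = 0.71283; r = 45.466°.
D_min = 2·71.843° − 6·45.466° + 360° = 230.891°.

230.9°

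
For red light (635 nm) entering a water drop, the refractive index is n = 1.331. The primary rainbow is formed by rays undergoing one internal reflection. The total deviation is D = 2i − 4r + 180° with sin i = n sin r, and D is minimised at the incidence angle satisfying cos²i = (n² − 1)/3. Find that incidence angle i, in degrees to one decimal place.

cos²i = (1.331² − 1)/3 = (1.77156 − 1)/3 = 0.25719.
cos i = 0.50714, so i = 59.527°.

59.5°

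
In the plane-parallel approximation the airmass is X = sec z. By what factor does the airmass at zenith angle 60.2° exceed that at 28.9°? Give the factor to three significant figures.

1.76

X(60.2°)/X(28.9°) = sec 60.2° / sec 28.9° = cos 28.9° / cos 60.2° = 0.8755/0.4970 = 1.7616.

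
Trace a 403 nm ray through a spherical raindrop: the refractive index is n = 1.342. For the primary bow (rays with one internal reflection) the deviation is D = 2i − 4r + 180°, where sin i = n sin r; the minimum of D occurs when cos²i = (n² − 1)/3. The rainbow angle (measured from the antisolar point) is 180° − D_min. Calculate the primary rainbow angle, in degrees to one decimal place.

40.8°

cos²i = (1.80096 − 1)/3 = 0.26699; i = arccos(0.51671) = 58.888°.
sin r = sin 58.888°/1.342 = 0.63797; r = 39.641°.
D_min = 2·58.888° − 4·39.641° + 180° = 139.213°.
Rainbow angle = 180° − D_min = 40.787°.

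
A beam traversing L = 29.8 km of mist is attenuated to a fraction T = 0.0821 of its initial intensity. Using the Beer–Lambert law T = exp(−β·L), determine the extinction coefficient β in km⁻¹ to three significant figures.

0.0839 km⁻¹

Beer–Lambert: T = exp(−βL) ⇒ β = −ln(T)/L = −ln(0.0821)/29.8 = 2.4998/29.8 = 0.08389 km⁻¹.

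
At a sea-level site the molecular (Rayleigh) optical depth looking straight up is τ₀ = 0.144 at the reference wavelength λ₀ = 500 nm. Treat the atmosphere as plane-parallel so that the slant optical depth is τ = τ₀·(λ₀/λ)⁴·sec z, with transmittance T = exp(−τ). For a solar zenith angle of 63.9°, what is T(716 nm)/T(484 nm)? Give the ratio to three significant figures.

1.34

Airmass: sec 63.9° = 2.2730.
τ(716 nm) = 0.144 × (500/716)⁴ × 2.2730 = 0.144 × 0.2378 × 2.2730 = 0.0778.
τ(484 nm) = 0.144 × (500/484)⁴ × 2.2730 = 0.144 × 1.1389 × 2.2730 = 0.3728.
T(716)/T(484) = exp(τ_B − τ_A) = exp(0.2950) = 1.3431.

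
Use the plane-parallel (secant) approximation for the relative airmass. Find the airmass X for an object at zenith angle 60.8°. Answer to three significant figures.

2.05

X = sec z = 1/cos 60.8° = 1/0.4879 = 2.0498.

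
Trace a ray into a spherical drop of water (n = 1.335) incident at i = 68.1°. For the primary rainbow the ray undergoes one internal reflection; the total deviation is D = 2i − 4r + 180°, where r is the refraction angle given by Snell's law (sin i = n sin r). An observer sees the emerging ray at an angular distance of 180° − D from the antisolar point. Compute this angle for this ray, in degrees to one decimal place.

sin r = sin 68.1° / 1.335 = 0.9278/1.335 = 0.6950; r = 44.03°.
D = 2·68.1° − 4·44.03° + 180° = 136.20° − 176.11° + 180° = 140.09°.
Angle from antisolar point = 180° − D = 39.91°.

39.9°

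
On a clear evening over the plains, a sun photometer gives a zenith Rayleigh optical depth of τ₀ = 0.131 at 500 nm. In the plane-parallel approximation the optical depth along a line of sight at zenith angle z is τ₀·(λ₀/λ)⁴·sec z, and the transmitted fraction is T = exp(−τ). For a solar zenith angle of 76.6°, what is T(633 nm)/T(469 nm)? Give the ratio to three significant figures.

1.67

Airmass: sec 76.6° = 4.3150.
τ(633 nm) = 0.131 × (500/633)⁴ × 4.3150 = 0.131 × 0.3893 × 4.3150 = 0.2200.
τ(469 nm) = 0.131 × (500/469)⁴ × 4.3150 = 0.131 × 1.2918 × 4.3150 = 0.7302.
T(633)/T(469) = exp(τ_B − τ_A) = exp(0.5102) = 1.6655.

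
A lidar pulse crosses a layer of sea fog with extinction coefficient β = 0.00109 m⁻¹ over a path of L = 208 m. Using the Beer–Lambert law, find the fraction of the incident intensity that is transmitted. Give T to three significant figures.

τ = β·L = 0.00109 × 208 = 0.2267.
T = exp(−0.2267) = 0.7971.

0.797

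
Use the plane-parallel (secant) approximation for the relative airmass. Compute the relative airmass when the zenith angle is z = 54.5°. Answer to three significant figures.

1.72

X = sec z = 1/cos 54.5° = 1/0.5807 = 1.7221.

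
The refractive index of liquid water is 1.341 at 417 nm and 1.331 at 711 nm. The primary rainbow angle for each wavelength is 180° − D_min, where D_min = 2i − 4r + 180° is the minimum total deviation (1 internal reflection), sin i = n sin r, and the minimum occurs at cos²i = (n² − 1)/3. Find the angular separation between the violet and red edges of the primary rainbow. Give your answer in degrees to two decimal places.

1.44°

At 417 nm (n = 1.341): cos²i = 0.26609 → i = 58.946°, r = 39.705°, D_min = 139.071°, rainbow angle = 40.929°.
At 711 nm (n = 1.331): cos²i = 0.25719 → i = 59.527°, r = 40.356°, D_min = 137.630°, rainbow angle = 42.370°.
Angular width = |40.929° − 42.370°| = 1.441°.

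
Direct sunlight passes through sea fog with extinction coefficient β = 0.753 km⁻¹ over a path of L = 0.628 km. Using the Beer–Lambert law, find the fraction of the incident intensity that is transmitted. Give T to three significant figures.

0.623

τ = β·L = 0.753 × 0.628 = 0.4729.
T = exp(−0.4729) = 0.6232.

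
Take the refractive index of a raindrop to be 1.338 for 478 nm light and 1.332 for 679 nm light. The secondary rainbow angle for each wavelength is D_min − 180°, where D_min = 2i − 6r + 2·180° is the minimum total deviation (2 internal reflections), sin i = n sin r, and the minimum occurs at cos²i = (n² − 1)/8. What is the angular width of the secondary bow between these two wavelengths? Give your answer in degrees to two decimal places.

1.56°

At 478 nm (n = 1.338): cos²i = 0.09878 → i = 71.682°, r = 45.195°, D_min = 232.193°, rainbow angle = 52.193°.
At 679 nm (n = 1.332): cos²i = 0.09678 → i = 71.875°, r = 45.520°, D_min = 230.628°, rainbow angle = 50.628°.
Angular width = |52.193° − 50.628°| = 1.564°.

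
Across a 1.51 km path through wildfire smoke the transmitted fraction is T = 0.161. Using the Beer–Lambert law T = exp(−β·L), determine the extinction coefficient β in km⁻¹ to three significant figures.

1.21 km⁻¹

Beer–Lambert: T = exp(−βL) ⇒ β = −ln(T)/L = −ln(0.161)/1.51 = 1.8264/1.51 = 1.21 km⁻¹.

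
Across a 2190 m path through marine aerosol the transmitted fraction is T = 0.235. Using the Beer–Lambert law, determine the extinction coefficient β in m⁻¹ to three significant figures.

Beer–Lambert: T = exp(−βL) ⇒ β = −ln(T)/L = −ln(0.235)/2190 = 1.4482/2190 = 0.0006613 m⁻¹.

0.000661 m⁻¹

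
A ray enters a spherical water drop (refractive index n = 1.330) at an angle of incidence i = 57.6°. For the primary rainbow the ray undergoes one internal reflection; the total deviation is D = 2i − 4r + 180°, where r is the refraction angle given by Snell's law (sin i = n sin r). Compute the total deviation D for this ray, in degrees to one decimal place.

137.6°

sin r = sin 57.6° / 1.330 = 0.8443/1.330 = 0.6348; r = 39.41°.
D = 2·57.6° − 4·39.41° + 180° = 115.20° − 157.63° + 180° = 137.57°.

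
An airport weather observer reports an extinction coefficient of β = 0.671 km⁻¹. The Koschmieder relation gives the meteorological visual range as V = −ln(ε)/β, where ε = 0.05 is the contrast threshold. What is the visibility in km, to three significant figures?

4.46 km

V = −ln(0.05) / 0.671 = 2.996 / 0.671 = 4.4646 km.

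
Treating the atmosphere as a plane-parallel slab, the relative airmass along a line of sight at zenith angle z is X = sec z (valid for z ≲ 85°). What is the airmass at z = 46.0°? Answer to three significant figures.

1.44

X = sec z = 1/cos 46.0° = 1/0.6947 = 1.4396.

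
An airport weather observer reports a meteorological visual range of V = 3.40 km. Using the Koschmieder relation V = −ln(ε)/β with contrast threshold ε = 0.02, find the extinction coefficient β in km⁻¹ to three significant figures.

β = −ln(0.02) / V = 3.912 / 3.40 = 1.1506 km⁻¹.

1.15 km⁻¹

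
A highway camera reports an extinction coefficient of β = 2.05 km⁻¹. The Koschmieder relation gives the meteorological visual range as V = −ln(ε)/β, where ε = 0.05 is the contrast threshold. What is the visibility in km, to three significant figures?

1.46 km

V = −ln(0.05) / 2.05 = 2.996 / 2.05 = 1.4613 km.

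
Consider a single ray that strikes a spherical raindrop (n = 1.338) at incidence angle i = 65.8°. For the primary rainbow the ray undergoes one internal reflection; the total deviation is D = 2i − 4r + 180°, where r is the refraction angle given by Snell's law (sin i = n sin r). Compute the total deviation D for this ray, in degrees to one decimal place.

139.7°

sin r = sin 65.8° / 1.338 = 0.9121/1.338 = 0.6817; r = 42.98°.
D = 2·65.8° − 4·42.98° + 180° = 131.60° − 171.91° + 180° = 139.69°.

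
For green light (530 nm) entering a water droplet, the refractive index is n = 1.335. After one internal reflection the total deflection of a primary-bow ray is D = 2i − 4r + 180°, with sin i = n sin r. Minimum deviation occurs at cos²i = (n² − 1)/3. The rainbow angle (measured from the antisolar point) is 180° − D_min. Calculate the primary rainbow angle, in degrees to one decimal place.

41.8°

cos²i = (1.78222 − 1)/3 = 0.26074; i = arccos(0.51063) = 59.294°.
sin r = sin 59.294°/1.335 = 0.64405; r = 40.094°.
D_min = 2·59.294° − 4·40.094° + 180° = 138.212°.
Rainbow angle = 180° − D_min = 41.788°.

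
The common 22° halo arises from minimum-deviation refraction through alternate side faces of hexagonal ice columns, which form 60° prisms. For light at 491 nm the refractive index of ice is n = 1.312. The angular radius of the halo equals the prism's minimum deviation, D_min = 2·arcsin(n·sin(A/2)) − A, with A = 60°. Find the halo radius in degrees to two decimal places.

n·sin(A/2) = 1.312 × sin 30° = 1.312 × 0.5000 = 0.6560.
D_min = 2·arcsin(0.6560) − 60° = 2 × 40.996° − 60° = 21.991°.

21.99°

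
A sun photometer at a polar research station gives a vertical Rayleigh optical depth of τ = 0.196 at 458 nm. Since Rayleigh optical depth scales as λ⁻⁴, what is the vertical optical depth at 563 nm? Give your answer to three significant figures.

0.0858

τ(563 nm) = τ(458 nm) × (458/563)⁴ = 0.196 × (0.8135)⁴ = 0.196 × 0.4380 = 0.0858.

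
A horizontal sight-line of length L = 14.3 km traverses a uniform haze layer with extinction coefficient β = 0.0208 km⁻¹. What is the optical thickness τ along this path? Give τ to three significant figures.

τ = β·L = 0.0208 × 14.3 = 0.2974.

0.297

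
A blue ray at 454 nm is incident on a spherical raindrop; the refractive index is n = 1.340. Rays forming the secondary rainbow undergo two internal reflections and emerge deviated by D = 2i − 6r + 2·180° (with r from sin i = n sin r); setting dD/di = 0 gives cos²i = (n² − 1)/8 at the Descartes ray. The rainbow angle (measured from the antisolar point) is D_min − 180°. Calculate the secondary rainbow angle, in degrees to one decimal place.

52.7°

cos²i = (1.79560 − 1)/8 = 0.09945; i = arccos(0.31536) = 71.618°.
sin r = sin 71.618°/1.340 = 0.70819; r = 45.088°.
D_min = 2·71.618° − 6·45.088° + 360° = 232.709°.
Rainbow angle = D_min − 180° = 52.709°.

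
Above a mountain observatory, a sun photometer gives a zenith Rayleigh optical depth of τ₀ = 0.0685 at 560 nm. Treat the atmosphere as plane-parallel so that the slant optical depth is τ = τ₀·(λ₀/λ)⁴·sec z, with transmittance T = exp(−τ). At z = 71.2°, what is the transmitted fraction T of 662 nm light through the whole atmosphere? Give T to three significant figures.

sec 71.2° = 3.1030.
τ = 0.0685 × (560/662)⁴ × 3.1030 = 0.0685 × 0.5121 × 3.1030 = 0.1088.
T = exp(−0.1088) = 0.8969.

0.897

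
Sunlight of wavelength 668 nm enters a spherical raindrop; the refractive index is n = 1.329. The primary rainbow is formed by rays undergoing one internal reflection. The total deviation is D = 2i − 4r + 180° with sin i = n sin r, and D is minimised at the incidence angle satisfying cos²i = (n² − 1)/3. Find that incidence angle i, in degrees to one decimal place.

cos²i = (1.329² − 1)/3 = (1.76624 − 1)/3 = 0.25541.
cos i = 0.50538, so i = 59.643°.

59.6°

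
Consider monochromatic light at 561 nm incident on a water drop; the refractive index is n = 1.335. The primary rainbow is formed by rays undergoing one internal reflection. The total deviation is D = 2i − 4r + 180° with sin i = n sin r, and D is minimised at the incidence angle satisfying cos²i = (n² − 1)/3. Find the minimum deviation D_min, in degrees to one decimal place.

138.2°

cos²i = (1.78222 − 1)/3 = 0.26074; i = arccos(0.51063) = 59.294°.
sin r = sin 59.294°/1.335 = 0.64405; r = 40.094°.
D_min = 2·59.294° − 4·40.094° + 180° = 138.212°.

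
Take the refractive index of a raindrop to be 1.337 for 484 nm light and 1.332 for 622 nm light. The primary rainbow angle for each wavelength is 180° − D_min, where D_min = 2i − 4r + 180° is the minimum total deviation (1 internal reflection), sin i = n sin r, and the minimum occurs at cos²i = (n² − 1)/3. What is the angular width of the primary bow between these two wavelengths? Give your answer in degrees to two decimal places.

0.72°

At 484 nm (n = 1.337): cos²i = 0.26252 → i = 59.178°, r = 39.964°, D_min = 138.500°, rainbow angle = 41.500°.
At 622 nm (n = 1.332): cos²i = 0.25807 → i = 59.469°, r = 40.290°, D_min = 137.776°, rainbow angle = 42.224°.
Angular width = |41.500° − 42.224°| = 0.724°.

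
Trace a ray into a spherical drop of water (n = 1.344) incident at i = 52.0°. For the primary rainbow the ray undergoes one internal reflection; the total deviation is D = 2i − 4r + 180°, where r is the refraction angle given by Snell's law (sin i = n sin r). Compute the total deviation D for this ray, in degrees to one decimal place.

140.4°

sin r = sin 52.0° / 1.344 = 0.7880/1.344 = 0.5863; r = 35.90°.
D = 2·52.0° − 4·35.90° + 180° = 104.00° − 143.58° + 180° = 140.42°.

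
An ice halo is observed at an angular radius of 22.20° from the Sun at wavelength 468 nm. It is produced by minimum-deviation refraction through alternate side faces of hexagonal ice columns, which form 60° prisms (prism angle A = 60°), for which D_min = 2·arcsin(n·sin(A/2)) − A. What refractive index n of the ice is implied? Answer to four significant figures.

Rearranging: n = sin((D_min + A)/2) / sin(A/2).
(D_min + A)/2 = (22.20° + 60°)/2 = 41.100°.
n = sin 41.100° / sin 30° = 0.6574 / 0.5000 = 1.3148.

1.315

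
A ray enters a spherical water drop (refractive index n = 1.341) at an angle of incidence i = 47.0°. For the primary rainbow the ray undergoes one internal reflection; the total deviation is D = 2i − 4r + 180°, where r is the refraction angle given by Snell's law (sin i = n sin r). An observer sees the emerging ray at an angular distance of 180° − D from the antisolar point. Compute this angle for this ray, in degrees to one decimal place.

sin r = sin 47.0° / 1.341 = 0.7314/1.341 = 0.5454; r = 33.05°.
D = 2·47.0° − 4·33.05° + 180° = 94.00° − 132.20° + 180° = 141.80°.
Angle from antisolar point = 180° − D = 38.20°.

38.2°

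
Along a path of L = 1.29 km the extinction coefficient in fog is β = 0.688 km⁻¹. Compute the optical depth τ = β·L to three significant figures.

τ = β·L = 0.688 × 1.29 = 0.8875.

0.888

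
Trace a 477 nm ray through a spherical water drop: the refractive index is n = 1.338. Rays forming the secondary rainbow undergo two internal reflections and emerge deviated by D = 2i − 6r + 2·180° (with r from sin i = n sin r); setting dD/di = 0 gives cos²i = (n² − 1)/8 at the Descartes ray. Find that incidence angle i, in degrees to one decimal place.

71.7°

cos²i = (1.338² − 1)/8 = (1.79024 − 1)/8 = 0.09878.
cos i = 0.31429, so i = 71.682°.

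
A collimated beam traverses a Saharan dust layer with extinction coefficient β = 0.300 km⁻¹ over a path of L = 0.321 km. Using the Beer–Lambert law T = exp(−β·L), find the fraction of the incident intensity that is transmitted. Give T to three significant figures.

0.908

τ = β·L = 0.300 × 0.321 = 0.0963.
T = exp(−0.0963) = 0.9082.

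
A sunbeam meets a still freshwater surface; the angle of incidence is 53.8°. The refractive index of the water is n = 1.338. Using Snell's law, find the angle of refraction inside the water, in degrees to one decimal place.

Snell: sin θ_r = sin θ_i / n = sin 53.8° / 1.338 = 0.8070 / 1.338 = 0.6031.
θ_r = arcsin(0.6031) = 37.09°.

37.1°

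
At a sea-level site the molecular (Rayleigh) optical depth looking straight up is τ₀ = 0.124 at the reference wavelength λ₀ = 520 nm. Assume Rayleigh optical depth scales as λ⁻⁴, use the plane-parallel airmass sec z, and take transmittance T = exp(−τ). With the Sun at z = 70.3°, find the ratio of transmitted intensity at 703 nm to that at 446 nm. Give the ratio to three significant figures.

Airmass: sec 70.3° = 2.9665.
τ(703 nm) = 0.124 × (520/703)⁴ × 2.9665 = 0.124 × 0.2994 × 2.9665 = 0.1101.
τ(446 nm) = 0.124 × (520/446)⁴ × 2.9665 = 0.124 × 1.8479 × 2.9665 = 0.6797.
T(703)/T(446) = exp(τ_B − τ_A) = exp(0.5696) = 1.7676.

1.77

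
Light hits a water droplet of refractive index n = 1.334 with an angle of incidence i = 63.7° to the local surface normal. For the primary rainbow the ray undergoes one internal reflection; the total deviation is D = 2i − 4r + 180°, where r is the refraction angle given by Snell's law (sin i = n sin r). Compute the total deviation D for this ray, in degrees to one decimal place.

138.5°

sin r = sin 63.7° / 1.334 = 0.8965/1.334 = 0.6720; r = 42.22°.
D = 2·63.7° − 4·42.22° + 180° = 127.40° − 168.90° + 180° = 138.50°.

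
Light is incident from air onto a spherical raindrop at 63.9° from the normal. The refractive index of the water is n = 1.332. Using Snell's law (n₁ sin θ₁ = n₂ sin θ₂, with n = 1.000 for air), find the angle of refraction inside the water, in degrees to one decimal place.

42.4°

Snell: sin θ_r = sin θ_i / n = sin 63.9° / 1.332 = 0.8980 / 1.332 = 0.6742.
θ_r = arcsin(0.6742) = 42.39°.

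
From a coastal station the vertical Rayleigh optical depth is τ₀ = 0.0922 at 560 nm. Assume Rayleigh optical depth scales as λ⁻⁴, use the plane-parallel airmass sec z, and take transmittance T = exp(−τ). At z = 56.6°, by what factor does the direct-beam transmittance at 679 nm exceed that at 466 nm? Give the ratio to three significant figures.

Airmass: sec 56.6° = 1.8166.
τ(679 nm) = 0.0922 × (560/679)⁴ × 1.8166 = 0.0922 × 0.4627 × 1.8166 = 0.0775.
τ(466 nm) = 0.0922 × (560/466)⁴ × 1.8166 = 0.0922 × 2.0855 × 1.8166 = 0.3493.
T(679)/T(466) = exp(τ_B − τ_A) = exp(0.2718) = 1.3123.

1.31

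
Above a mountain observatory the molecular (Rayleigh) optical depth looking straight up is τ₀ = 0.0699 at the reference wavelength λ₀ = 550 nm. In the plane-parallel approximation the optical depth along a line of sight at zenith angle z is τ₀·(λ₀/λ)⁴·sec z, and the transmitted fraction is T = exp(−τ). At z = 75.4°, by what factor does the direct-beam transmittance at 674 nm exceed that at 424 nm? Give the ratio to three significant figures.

1.94

Airmass: sec 75.4° = 3.9672.
τ(674 nm) = 0.0699 × (550/674)⁴ × 3.9672 = 0.0699 × 0.4434 × 3.9672 = 0.1230.
τ(424 nm) = 0.0699 × (550/424)⁴ × 3.9672 = 0.0699 × 2.8313 × 3.9672 = 0.7851.
T(674)/T(424) = exp(τ_B − τ_A) = exp(0.6622) = 1.9390.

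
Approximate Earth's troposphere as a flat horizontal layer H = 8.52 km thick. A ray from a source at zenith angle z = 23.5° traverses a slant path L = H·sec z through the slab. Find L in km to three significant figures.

9.29 km

sec z = 1/cos 23.5° = 1.0904.
L = 8.52 × 1.0904 = 9.291 km.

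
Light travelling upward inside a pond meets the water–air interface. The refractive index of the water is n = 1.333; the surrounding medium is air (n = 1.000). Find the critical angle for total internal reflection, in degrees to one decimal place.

sin θ_c = n_air / n = 1.000 / 1.333 = 0.7502.
θ_c = arcsin(0.7502) = 48.61°.

48.6°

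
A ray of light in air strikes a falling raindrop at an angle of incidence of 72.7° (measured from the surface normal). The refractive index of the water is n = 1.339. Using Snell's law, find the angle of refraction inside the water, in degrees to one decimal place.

Snell: sin θ_r = sin θ_i / n = sin 72.7° / 1.339 = 0.9548 / 1.339 = 0.7130.
θ_r = arcsin(0.7130) = 45.48°.

45.5°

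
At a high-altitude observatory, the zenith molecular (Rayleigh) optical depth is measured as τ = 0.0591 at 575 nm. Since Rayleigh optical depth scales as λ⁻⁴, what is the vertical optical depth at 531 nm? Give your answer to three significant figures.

0.0813

τ(531 nm) = τ(575 nm) × (575/531)⁴ = 0.0591 × (1.0829)⁴ = 0.0591 × 1.3750 = 0.0813.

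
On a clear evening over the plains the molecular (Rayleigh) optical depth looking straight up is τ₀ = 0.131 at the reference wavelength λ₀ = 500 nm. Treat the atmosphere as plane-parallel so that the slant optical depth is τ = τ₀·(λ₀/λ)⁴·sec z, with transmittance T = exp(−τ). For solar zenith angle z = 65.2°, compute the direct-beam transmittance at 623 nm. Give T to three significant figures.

0.878

sec 65.2° = 2.3841.
τ = 0.131 × (500/623)⁴ × 2.3841 = 0.131 × 0.4149 × 2.3841 = 0.1296.
T = exp(−0.1296) = 0.8785.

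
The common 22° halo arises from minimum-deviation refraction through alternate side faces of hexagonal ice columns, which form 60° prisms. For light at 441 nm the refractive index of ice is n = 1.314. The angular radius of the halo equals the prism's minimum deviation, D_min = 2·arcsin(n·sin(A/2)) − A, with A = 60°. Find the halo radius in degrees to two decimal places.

22.14°

n·sin(A/2) = 1.314 × sin 30° = 1.314 × 0.5000 = 0.6570.
D_min = 2·arcsin(0.6570) − 60° = 2 × 41.071° − 60° = 22.143°.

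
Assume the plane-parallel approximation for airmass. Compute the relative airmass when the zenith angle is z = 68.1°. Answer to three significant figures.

2.68

X = sec z = 1/cos 68.1° = 1/0.3730 = 2.6811.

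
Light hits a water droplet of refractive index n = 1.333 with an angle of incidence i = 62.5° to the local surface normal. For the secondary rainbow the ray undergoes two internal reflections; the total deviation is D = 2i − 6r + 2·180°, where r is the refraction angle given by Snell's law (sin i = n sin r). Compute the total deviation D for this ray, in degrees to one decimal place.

sin r = sin 62.5° / 1.333 = 0.8870/1.333 = 0.6654; r = 41.71°.
D = 2·62.5° − 6·41.71° + 2·180° = 125.00° − 250.29° + 360° = 234.71°.

234.7°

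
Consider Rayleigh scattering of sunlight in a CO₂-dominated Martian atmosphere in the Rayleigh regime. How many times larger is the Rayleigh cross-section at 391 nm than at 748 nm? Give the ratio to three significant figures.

Rayleigh scattering ∝ λ⁻⁴, so the ratio of coefficients is the inverse fourth power of the wavelength ratio.
σ(391)/σ(748) = (748/391)⁴ = (1.9130)⁴ = 13.39.

13.4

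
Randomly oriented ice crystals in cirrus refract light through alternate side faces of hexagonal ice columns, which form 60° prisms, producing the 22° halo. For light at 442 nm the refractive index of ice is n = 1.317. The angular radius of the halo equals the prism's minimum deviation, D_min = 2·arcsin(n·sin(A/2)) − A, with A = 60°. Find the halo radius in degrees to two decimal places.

n·sin(A/2) = 1.317 × sin 30° = 1.317 × 0.5000 = 0.6585.
D_min = 2·arcsin(0.6585) − 60° = 2 × 41.186° − 60° = 22.371°.

22.37°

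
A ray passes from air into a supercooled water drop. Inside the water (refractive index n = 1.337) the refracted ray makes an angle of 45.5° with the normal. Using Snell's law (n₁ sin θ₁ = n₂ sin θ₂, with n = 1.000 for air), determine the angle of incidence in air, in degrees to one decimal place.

Snell: sin θ_i = n · sin θ_r = 1.337 × sin 45.5° = 1.337 × 0.7133 = 0.9536.
θ_i = arcsin(0.9536) = 72.48°.

72.5°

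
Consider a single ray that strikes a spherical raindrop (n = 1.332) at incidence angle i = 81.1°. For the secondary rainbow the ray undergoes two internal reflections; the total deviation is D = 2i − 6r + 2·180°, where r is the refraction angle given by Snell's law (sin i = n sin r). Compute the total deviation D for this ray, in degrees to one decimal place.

234.9°

sin r = sin 81.1° / 1.332 = 0.9880/1.332 = 0.7417; r = 47.88°.
D = 2·81.1° − 6·47.88° + 2·180° = 162.20° − 287.26° + 360° = 234.94°.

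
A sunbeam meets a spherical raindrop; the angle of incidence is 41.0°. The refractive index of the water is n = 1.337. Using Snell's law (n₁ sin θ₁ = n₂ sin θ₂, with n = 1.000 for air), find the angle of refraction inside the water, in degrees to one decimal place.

29.4°

Snell: sin θ_r = sin θ_i / n = sin 41.0° / 1.337 = 0.6561 / 1.337 = 0.4907.
θ_r = arcsin(0.4907) = 29.39°.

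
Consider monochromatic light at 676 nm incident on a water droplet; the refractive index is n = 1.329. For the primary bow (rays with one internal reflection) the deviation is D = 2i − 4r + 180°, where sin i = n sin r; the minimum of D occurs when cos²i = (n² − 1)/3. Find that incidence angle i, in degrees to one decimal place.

cos²i = (1.329² − 1)/3 = (1.76624 − 1)/3 = 0.25541.
cos i = 0.50538, so i = 59.643°.

59.6°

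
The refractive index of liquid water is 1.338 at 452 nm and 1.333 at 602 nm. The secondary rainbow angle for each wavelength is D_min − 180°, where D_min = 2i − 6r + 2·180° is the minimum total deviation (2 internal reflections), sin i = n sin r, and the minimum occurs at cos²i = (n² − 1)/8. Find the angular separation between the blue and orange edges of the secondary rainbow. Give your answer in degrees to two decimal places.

At 452 nm (n = 1.338): cos²i = 0.09878 → i = 71.682°, r = 45.195°, D_min = 232.193°, rainbow angle = 52.193°.
At 602 nm (n = 1.333): cos²i = 0.09711 → i = 71.843°, r = 45.466°, D_min = 230.891°, rainbow angle = 50.891°.
Angular width = |52.193° − 50.891°| = 1.302°.

1.30°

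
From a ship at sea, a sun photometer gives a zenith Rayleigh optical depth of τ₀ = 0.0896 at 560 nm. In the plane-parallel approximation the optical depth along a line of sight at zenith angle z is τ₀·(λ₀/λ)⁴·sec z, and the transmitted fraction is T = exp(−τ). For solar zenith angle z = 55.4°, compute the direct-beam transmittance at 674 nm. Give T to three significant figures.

0.928

sec 55.4° = 1.7610.
τ = 0.0896 × (560/674)⁴ × 1.7610 = 0.0896 × 0.4766 × 1.7610 = 0.0752.
T = exp(−0.0752) = 0.9276.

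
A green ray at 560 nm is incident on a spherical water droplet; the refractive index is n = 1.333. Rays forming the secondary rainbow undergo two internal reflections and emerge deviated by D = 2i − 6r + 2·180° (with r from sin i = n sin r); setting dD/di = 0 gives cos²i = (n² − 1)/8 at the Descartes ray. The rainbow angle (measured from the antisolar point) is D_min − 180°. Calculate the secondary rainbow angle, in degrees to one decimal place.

50.9°

cos²i = (1.77689 − 1)/8 = 0.09711; i = arccos(0.31163) = 71.843°.
sin r = sin 71.843°/1.333 = 0.71283; r = 45.466°.
D_min = 2·71.843° − 6·45.466° + 360° = 230.891°.
Rainbow angle = D_min − 180° = 50.891°.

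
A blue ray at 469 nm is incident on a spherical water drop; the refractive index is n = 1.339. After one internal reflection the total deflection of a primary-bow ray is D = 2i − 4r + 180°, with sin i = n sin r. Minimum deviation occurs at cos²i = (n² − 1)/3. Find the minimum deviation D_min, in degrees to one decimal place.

cos²i = (1.79292 − 1)/3 = 0.26431; i = arccos(0.51411) = 59.062°.
sin r = sin 59.062°/1.339 = 0.64057; r = 39.834°.
D_min = 2·59.062° − 4·39.834° + 180° = 138.786°.

138.8°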